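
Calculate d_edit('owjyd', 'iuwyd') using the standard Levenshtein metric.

Let D[i][j] be the edit distance between the first i characters of 'owjyd' and the first j characters of 'iuwyd', with D[i][0] = i, D[0][j] = j, and D[i][j] = D[i-1][j-1] if the characters match, else 1 + min(D[i-1][j], D[i][j-1], D[i-1][j-1]). Filling the table (rows: prefixes of 'owjyd', columns: prefixes of 'iuwyd'):
     ε  i  u  w  y  d
  ε  0  1  2  3  4  5
  o  1  1  2  3  4  5
  w  2  2  2  2  3  4
  j  3  3  3  3  3  4
  y  4  4  4  4  3  4
  d  5  5  5  5  4  3
The bottom-right entry gives D[5][5] = 3, so no sequence of fewer than 3 edits works. Backtracking through the table gives one optimal edit sequence (3 edits):
  owjyd → iwjyd (sub o→i @1)
  iwjyd → iujyd (sub w→u @2)
  iujyd → iuwyd (sub j→w @3)
Edit distance = 3.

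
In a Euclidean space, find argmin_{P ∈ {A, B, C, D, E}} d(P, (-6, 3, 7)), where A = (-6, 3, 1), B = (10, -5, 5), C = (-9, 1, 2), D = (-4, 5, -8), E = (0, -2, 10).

Distances: d(A) = 6, d(B) = 18, d(C) ≈ 6.1644, d(D) ≈ 15.2643, d(E) ≈ 8.3666. Nearest: A = (-6, 3, 1) with distance 6.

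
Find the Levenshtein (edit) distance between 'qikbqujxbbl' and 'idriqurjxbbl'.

Let D[i][j] be the edit distance between the first i characters of 'qikbqujxbbl' and the first j characters of 'idriqurjxbbl', with D[i][0] = i, D[0][j] = j, and D[i][j] = D[i-1][j-1] if the characters match, else 1 + min(D[i-1][j], D[i][j-1], D[i-1][j-1]). Filling the table (rows: prefixes of 'qikbqujxbbl', columns: prefixes of 'idriqurjxbbl'):
     ε  i  d  r  i  q  u  r  j  x  b  b  l
  ε  0  1  2  3  4  5  6  7  8  9 10 11 12
  q  1  1  2  3  4  4  5  6  7  8  9 10 11
  i  2  1  2  3  3  4  5  6  7  8  9 10 11
  k  3  2  2  3  4  4  5  6  7  8  9 10 11
  b  4  3  3  3  4  5  5  6  7  8  8  9 10
  q  5  4  4  4  4  4  5  6  7  8  9  9 10
  u  6  5  5  5  5  5  4  5  6  7  8  9 10
  j  7  6  6  6  6  6  5  5  5  6  7  8  9
  x  8  7  7  7  7  7  6  6  6  5  6  7  8
  b  9  8  8  8  8  8  7  7  7  6  5  6  7
  b 10  9  9  9  9  9  8  8  8  7  6  5  6
  l 11 10 10 10 10 10  9  9  9  8  7  6  5
The bottom-right entry gives D[11][12] = 5, so no sequence of fewer than 5 edits works. Backtracking through the table gives one optimal edit sequence (5 edits):
  qikbqujxbbl → iikbqujxbbl (sub q→i @1)
  iikbqujxbbl → idkbqujxbbl (sub i→d @2)
  idkbqujxbbl → idrbqujxbbl (sub k→r @3)
  idrbqujxbbl → idriqujxbbl (sub b→i @4)
  idriqujxbbl → idriqurjxbbl (ins r @7)
Edit distance = 5.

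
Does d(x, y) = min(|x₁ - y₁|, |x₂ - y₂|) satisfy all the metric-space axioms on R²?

No. d fails identity of indiscernibles: take x = (3, 0) and y = (3, 6). Then d(x,y) = min(|3 - 3|, |0 - 6|) = min(0, 6) = 0, yet x ≠ y.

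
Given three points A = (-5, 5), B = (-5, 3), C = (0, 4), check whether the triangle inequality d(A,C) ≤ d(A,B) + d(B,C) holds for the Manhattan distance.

d(A,B) = 0 + 2 = 2, d(B,C) = 5 + 1 = 6, d(A,C) = 5 + 1 = 6.
d(A,C) = 6 ≤ 2 + 6 = 8. Triangle inequality is satisfied.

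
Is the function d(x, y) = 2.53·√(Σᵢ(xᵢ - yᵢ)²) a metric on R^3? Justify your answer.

Yes. The L2 (Euclidean) norm induces a metric on R^3, and multiplying a metric by a positive constant 2.53 > 0 preserves all four axioms: non-negativity (2.53·||x-y|| ≥ 0), identity (2.53·||x-y|| = 0 ⟺ ||x-y|| = 0 ⟺ x = y), symmetry (||x-y|| = ||y-x||), and the triangle inequality (2.53·||x-z|| ≤ 2.53·||x-y|| + 2.53·||y-z||). So d is a metric.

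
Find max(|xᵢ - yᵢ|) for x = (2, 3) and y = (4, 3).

max(|x_i - y_i|) = max(|2 - 4|, |3 - 3|) = max(2, 0) = 2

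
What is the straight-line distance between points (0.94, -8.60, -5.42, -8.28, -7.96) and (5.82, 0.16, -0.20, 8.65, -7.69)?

√(Σ(x_i - y_i)²) = √((0.94 - 5.82)² + (-8.6 - 0.16)² + (-5.42 - (-0.2))² + (-8.28 - 8.65)² + (-7.96 - (-7.69))²)
= √((-4.88)² + (-8.76)² + (-5.22)² + (-16.93)² + (-0.27)²) = √(23.8144 + 76.7376 + 27.2484 + 286.6249 + 0.0729) = √414.4982 ≈ 20.3592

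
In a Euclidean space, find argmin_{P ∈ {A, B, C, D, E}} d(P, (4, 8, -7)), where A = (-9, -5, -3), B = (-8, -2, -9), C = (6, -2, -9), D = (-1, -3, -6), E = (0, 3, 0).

Distances: d(A) ≈ 18.8149, d(B) ≈ 15.748, d(C) ≈ 10.3923, d(D) ≈ 12.1244, d(E) ≈ 9.4868. Nearest: E = (0, 3, 0) with distance 9.4868.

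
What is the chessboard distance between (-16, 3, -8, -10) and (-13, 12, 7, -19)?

max(|x_i - y_i|) = max(|-16 - (-13)|, |3 - 12|, |-8 - 7|, |-10 - (-19)|) = max(3, 9, 15, 9) = 15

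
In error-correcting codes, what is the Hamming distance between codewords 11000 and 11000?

Differing positions: none. Hamming distance = 0.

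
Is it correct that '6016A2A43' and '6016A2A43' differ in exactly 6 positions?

Differing positions: none. Hamming distance = 0, so the claim that d_H = 6 is false.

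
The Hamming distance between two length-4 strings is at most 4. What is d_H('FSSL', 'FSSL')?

Differing positions: none. Hamming distance = 0. The maximum possible Hamming distance for length-4 strings is 4, so d_H/4 = 0/4 = 0.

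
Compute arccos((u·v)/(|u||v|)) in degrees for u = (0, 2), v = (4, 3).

With u = (0, 2), v = (4, 3):
u·v = 0·4 + 2·3 = 0 + 6 = 6.
|u| = √(0² + 2²) = √4, |v| = √(4² + 3²) = √25, so |u||v| = √(4·25) = √100 = 10.
cos θ = (u·v)/(|u||v|) = 6/10 = 0.6
θ = arccos(0.6) ≈ 53.13°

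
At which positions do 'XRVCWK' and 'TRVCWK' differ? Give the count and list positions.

Differing positions: 1. Hamming distance = 1.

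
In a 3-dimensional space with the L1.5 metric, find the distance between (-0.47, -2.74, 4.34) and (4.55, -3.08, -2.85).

(Σ|x_i - y_i|^1.5)^(1/1.5) = (|-0.47 - 4.55|^1.5 + |-2.74 - (-3.08)|^1.5 + |4.34 - (-2.85)|^1.5)^(1/1.5)
= (5.02^1.5 + 0.34^1.5 + 7.19^1.5)^(1/1.5) ≈ (11.2475 + 0.1983 + 19.2794)^(1/1.5) = (30.7252)^(1/1.5) ≈ 9.8099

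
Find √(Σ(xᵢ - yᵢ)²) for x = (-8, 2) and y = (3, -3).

√(Σ(x_i - y_i)²) = √((-8 - 3)² + (2 - (-3))²)
= √((-11)² + 5²) = √(121 + 25) = √146 ≈ 12.083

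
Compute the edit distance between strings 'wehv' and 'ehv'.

Let D[i][j] be the edit distance between the first i characters of 'wehv' and the first j characters of 'ehv', with D[i][0] = i, D[0][j] = j, and D[i][j] = D[i-1][j-1] if the characters match, else 1 + min(D[i-1][j], D[i][j-1], D[i-1][j-1]). Filling the table (rows: prefixes of 'wehv', columns: prefixes of 'ehv'):
     ε  e  h  v
  ε  0  1  2  3
  w  1  1  2  3
  e  2  1  2  3
  h  3  2  1  2
  v  4  3  2  1
The bottom-right entry gives D[4][3] = 1, so no sequence of fewer than 1 edit works. Backtracking through the table gives one optimal edit sequence (1 edit):
  wehv → ehv (del w @1)
Edit distance = 1.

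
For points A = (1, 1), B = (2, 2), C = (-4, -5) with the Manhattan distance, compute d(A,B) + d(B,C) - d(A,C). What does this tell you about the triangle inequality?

d(A,B) = 1 + 1 = 2, d(B,C) = 6 + 7 = 13, d(A,C) = 5 + 6 = 11.
d(A,B) + d(B,C) - d(A,C) = 2 + 13 - 11 = 15 - 11 = 4. This is ≥ 0, so the triangle inequality holds for these points.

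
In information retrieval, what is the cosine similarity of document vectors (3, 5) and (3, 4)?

With u = (3, 5), v = (3, 4):
u·v = 3·3 + 5·4 = 9 + 20 = 29.
|u| = √(3² + 5²) = √34, |v| = √(3² + 4²) = √25, so |u||v| = √(34·25) = √850.
cos θ = (u·v)/(|u||v|) = 29/√850 ≈ 0.9947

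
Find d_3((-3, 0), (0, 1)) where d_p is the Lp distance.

(Σ|x_i - y_i|^3)^(1/3) = (|-3 - 0|^3 + |0 - 1|^3)^(1/3)
= (3^3 + 1^3)^(1/3) = (27 + 1)^(1/3) = (28)^(1/3) ≈ 3.0366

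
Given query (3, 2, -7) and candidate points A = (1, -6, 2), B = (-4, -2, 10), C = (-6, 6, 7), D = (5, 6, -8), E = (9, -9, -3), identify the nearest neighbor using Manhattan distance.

Distances: d(A) = 19, d(B) = 28, d(C) = 27, d(D) = 7, d(E) = 21. Nearest: D = (5, 6, -8) with distance 7.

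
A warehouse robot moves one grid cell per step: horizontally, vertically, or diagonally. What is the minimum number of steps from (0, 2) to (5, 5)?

max(|x_i - y_i|) = max(|0 - 5|, |2 - 5|) = max(5, 3) = 5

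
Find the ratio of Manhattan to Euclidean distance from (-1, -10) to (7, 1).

L1 = |-1 - 7| + |-10 - 1| = 8 + 11 = 19
L2 = √(8² + 11²) = √185 ≈ 13.6015
L1 ≥ L2 always (equality iff movement is along one axis); L1 > L2 here.
Ratio L1/L2 = 19/√185 ≈ 1.3969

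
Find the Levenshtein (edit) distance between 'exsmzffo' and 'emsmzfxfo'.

Let D[i][j] be the edit distance between the first i characters of 'exsmzffo' and the first j characters of 'emsmzfxfo', with D[i][0] = i, D[0][j] = j, and D[i][j] = D[i-1][j-1] if the characters match, else 1 + min(D[i-1][j], D[i][j-1], D[i-1][j-1]). Filling the table (rows: prefixes of 'exsmzffo', columns: prefixes of 'emsmzfxfo'):
     ε  e  m  s  m  z  f  x  f  o
  ε  0  1  2  3  4  5  6  7  8  9
  e  1  0  1  2  3  4  5  6  7  8
  x  2  1  1  2  3  4  5  5  6  7
  s  3  2  2  1  2  3  4  5  6  7
  m  4  3  2  2  1  2  3  4  5  6
  z  5  4  3  3  2  1  2  3  4  5
  f  6  5  4  4  3  2  1  2  3  4
  f  7  6  5  5  4  3  2  2  2  3
  o  8  7  6  6  5  4  3  3  3  2
The bottom-right entry gives D[8][9] = 2, so no sequence of fewer than 2 edits works. Backtracking through the table gives one optimal edit sequence (2 edits):
  exsmzffo → emsmzffo (sub x→m @2)
  emsmzffo → emsmzfxfo (ins x @7)
Edit distance = 2.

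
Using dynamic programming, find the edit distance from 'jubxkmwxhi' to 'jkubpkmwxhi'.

Let D[i][j] be the edit distance between the first i characters of 'jubxkmwxhi' and the first j characters of 'jkubpkmwxhi', with D[i][0] = i, D[0][j] = j, and D[i][j] = D[i-1][j-1] if the characters match, else 1 + min(D[i-1][j], D[i][j-1], D[i-1][j-1]). Filling the table (rows: prefixes of 'jubxkmwxhi', columns: prefixes of 'jkubpkmwxhi'):
     ε  j  k  u  b  p  k  m  w  x  h  i
  ε  0  1  2  3  4  5  6  7  8  9 10 11
  j  1  0  1  2  3  4  5  6  7  8  9 10
  u  2  1  1  1  2  3  4  5  6  7  8  9
  b  3  2  2  2  1  2  3  4  5  6  7  8
  x  4  3  3  3  2  2  3  4  5  5  6  7
  k  5  4  3  4  3  3  2  3  4  5  6  7
  m  6  5  4  4  4  4  3  2  3  4  5  6
  w  7  6  5  5  5  5  4  3  2  3  4  5
  x  8  7  6  6  6  6  5  4  3  2  3  4
  h  9  8  7  7  7  7  6  5  4  3  2  3
  i 10  9  8  8  8  8  7  6  5  4  3  2
The bottom-right entry gives D[10][11] = 2, so no sequence of fewer than 2 edits works. Backtracking through the table gives one optimal edit sequence (2 edits):
  jubxkmwxhi → jkubxkmwxhi (ins k @2)
  jkubxkmwxhi → jkubpkmwxhi (sub x→p @5)
Edit distance = 2.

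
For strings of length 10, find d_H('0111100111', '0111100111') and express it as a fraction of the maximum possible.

Differing positions: none. Hamming distance = 0. The maximum possible Hamming distance for length-10 strings is 10, so d_H/10 = 0/10 = 0.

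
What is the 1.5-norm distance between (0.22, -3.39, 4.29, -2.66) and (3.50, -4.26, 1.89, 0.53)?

(Σ|x_i - y_i|^1.5)^(1/1.5) = (|0.22 - 3.5|^1.5 + |-3.39 - (-4.26)|^1.5 + |4.29 - 1.89|^1.5 + |-2.66 - 0.53|^1.5)^(1/1.5)
= (3.28^1.5 + 0.87^1.5 + 2.4^1.5 + 3.19^1.5)^(1/1.5) ≈ (5.9403 + 0.8115 + 3.7181 + 5.6975)^(1/1.5) = (16.1674)^(1/1.5) ≈ 6.3938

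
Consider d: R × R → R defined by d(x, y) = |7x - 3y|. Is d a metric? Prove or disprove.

No. d fails symmetry: d(1, 7) = |7·1 - 3·7| = |-14| = 14, but d(7, 1) = |7·7 - 3·1| = |46| = 46. Since 14 ≠ 46, d(x,y) ≠ d(y,x) in general.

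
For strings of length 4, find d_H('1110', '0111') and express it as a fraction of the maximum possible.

Differing positions: 1, 4. Hamming distance = 2. The maximum possible Hamming distance for length-4 strings is 4, so d_H/4 = 2/4 = 0.5.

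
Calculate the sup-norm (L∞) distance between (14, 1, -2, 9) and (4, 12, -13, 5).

max(|x_i - y_i|) = max(|14 - 4|, |1 - 12|, |-2 - (-13)|, |9 - 5|) = max(10, 11, 11, 4) = 11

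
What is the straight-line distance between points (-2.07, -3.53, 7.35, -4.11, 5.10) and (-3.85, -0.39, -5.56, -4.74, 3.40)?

√(Σ(x_i - y_i)²) = √((-2.07 - (-3.85))² + (-3.53 - (-0.39))² + (7.35 - (-5.56))² + (-4.11 - (-4.74))² + (5.1 - 3.4)²)
= √(1.78² + (-3.14)² + 12.91² + 0.63² + 1.7²) = √(3.1684 + 9.8596 + 166.6681 + 0.3969 + 2.89) = √182.983 ≈ 13.5271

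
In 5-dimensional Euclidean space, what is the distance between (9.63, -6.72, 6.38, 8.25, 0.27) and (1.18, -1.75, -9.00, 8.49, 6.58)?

√(Σ(x_i - y_i)²) = √((9.63 - 1.18)² + (-6.72 - (-1.75))² + (6.38 - (-9))² + (8.25 - 8.49)² + (0.27 - 6.58)²)
= √(8.45² + (-4.97)² + 15.38² + (-0.24)² + (-6.31)²) = √(71.4025 + 24.7009 + 236.5444 + 0.0576 + 39.8161) = √372.5215 ≈ 19.3008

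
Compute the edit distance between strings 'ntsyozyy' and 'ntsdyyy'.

Let D[i][j] be the edit distance between the first i characters of 'ntsyozyy' and the first j characters of 'ntsdyyy', with D[i][0] = i, D[0][j] = j, and D[i][j] = D[i-1][j-1] if the characters match, else 1 + min(D[i-1][j], D[i][j-1], D[i-1][j-1]). Filling the table (rows: prefixes of 'ntsyozyy', columns: prefixes of 'ntsdyyy'):
     ε  n  t  s  d  y  y  y
  ε  0  1  2  3  4  5  6  7
  n  1  0  1  2  3  4  5  6
  t  2  1  0  1  2  3  4  5
  s  3  2  1  0  1  2  3  4
  y  4  3  2  1  1  1  2  3
  o  5  4  3  2  2  2  2  3
  z  6  5  4  3  3  3  3  3
  y  7  6  5  4  4  3  3  3
  y  8  7  6  5  5  4  3  3
The bottom-right entry gives D[8][7] = 3, so no sequence of fewer than 3 edits works. Backtracking through the table gives one optimal edit sequence (3 edits):
  ntsyozyy → ntsozyy (del y @4)
  ntsozyy → ntsdzyy (sub o→d @4)
  ntsdzyy → ntsdyyy (sub z→y @5)
Edit distance = 3.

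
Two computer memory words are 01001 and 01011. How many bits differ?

Differing positions: 4. Hamming distance = 1.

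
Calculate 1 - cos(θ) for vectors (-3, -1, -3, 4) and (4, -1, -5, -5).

With u = (-3, -1, -3, 4), v = (4, -1, -5, -5):
u·v = (-3)·4 + (-1)·(-1) + (-3)·(-5) + 4·(-5) = (-12) + 1 + 15 + (-20) = -16.
|u| = √((-3)² + (-1)² + (-3)² + 4²) = √35, |v| = √(4² + (-1)² + (-5)² + (-5)²) = √67, so |u||v| = √(35·67) = √2345.
cos θ = (u·v)/(|u||v|) = -16/√2345 ≈ -0.3304
Cosine distance = 1 - cos θ ≈ 1 - (-0.3304) = 1.3304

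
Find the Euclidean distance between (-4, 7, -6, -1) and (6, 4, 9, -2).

√(Σ(x_i - y_i)²) = √((-4 - 6)² + (7 - 4)² + (-6 - 9)² + (-1 - (-2))²)
= √((-10)² + 3² + (-15)² + 1²) = √(100 + 9 + 225 + 1) = √335 ≈ 18.303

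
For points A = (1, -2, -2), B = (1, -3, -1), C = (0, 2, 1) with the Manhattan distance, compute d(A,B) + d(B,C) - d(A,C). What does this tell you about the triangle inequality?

d(A,B) = 0 + 1 + 1 = 2, d(B,C) = 1 + 5 + 2 = 8, d(A,C) = 1 + 4 + 3 = 8.
d(A,B) + d(B,C) - d(A,C) = 2 + 8 - 8 = 10 - 8 = 2. This is ≥ 0, so the triangle inequality holds for these points.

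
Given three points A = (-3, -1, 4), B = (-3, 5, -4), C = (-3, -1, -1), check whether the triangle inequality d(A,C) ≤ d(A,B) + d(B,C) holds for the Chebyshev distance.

d(A,B) = max(0, 6, 8) = 8, d(B,C) = max(0, 6, 3) = 6, d(A,C) = max(0, 0, 5) = 5.
d(A,C) = 5 ≤ 8 + 6 = 14. Triangle inequality is satisfied.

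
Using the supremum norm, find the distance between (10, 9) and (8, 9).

max(|x_i - y_i|) = max(|10 - 8|, |9 - 9|) = max(2, 0) = 2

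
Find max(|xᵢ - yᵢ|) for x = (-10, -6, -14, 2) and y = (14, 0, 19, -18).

max(|x_i - y_i|) = max(|-10 - 14|, |-6 - 0|, |-14 - 19|, |2 - (-18)|) = max(24, 6, 33, 20) = 33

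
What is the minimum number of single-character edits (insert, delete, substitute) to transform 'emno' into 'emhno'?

Let D[i][j] be the edit distance between the first i characters of 'emno' and the first j characters of 'emhno', with D[i][0] = i, D[0][j] = j, and D[i][j] = D[i-1][j-1] if the characters match, else 1 + min(D[i-1][j], D[i][j-1], D[i-1][j-1]). Filling the table (rows: prefixes of 'emno', columns: prefixes of 'emhno'):
     ε  e  m  h  n  o
  ε  0  1  2  3  4  5
  e  1  0  1  2  3  4
  m  2  1  0  1  2  3
  n  3  2  1  1  1  2
  o  4  3  2  2  2  1
The bottom-right entry gives D[4][5] = 1, so no sequence of fewer than 1 edit works. Backtracking through the table gives one optimal edit sequence (1 edit):
  emno → emhno (ins h @3)
Edit distance = 1.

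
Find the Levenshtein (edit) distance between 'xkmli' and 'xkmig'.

Let D[i][j] be the edit distance between the first i characters of 'xkmli' and the first j characters of 'xkmig', with D[i][0] = i, D[0][j] = j, and D[i][j] = D[i-1][j-1] if the characters match, else 1 + min(D[i-1][j], D[i][j-1], D[i-1][j-1]). Filling the table (rows: prefixes of 'xkmli', columns: prefixes of 'xkmig'):
     ε  x  k  m  i  g
  ε  0  1  2  3  4  5
  x  1  0  1  2  3  4
  k  2  1  0  1  2  3
  m  3  2  1  0  1  2
  l  4  3  2  1  1  2
  i  5  4  3  2  1  2
The bottom-right entry gives D[5][5] = 2, so no sequence of fewer than 2 edits works. Backtracking through the table gives one optimal edit sequence (2 edits):
  xkmli → xkmii (sub l→i @4)
  xkmii → xkmig (sub i→g @5)
Edit distance = 2.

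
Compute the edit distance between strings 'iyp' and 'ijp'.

Let D[i][j] be the edit distance between the first i characters of 'iyp' and the first j characters of 'ijp', with D[i][0] = i, D[0][j] = j, and D[i][j] = D[i-1][j-1] if the characters match, else 1 + min(D[i-1][j], D[i][j-1], D[i-1][j-1]). Filling the table (rows: prefixes of 'iyp', columns: prefixes of 'ijp'):
     ε  i  j  p
  ε  0  1  2  3
  i  1  0  1  2
  y  2  1  1  2
  p  3  2  2  1
The bottom-right entry gives D[3][3] = 1, so no sequence of fewer than 1 edit works. Backtracking through the table gives one optimal edit sequence (1 edit):
  iyp → ijp (sub y→j @2)
Edit distance = 1.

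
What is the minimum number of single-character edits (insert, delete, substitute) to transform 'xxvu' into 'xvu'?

Let D[i][j] be the edit distance between the first i characters of 'xxvu' and the first j characters of 'xvu', with D[i][0] = i, D[0][j] = j, and D[i][j] = D[i-1][j-1] if the characters match, else 1 + min(D[i-1][j], D[i][j-1], D[i-1][j-1]). Filling the table (rows: prefixes of 'xxvu', columns: prefixes of 'xvu'):
     ε  x  v  u
  ε  0  1  2  3
  x  1  0  1  2
  x  2  1  1  2
  v  3  2  1  2
  u  4  3  2  1
The bottom-right entry gives D[4][3] = 1, so no sequence of fewer than 1 edit works. Backtracking through the table gives one optimal edit sequence (1 edit):
  xxvu → xvu (del x @1)
Edit distance = 1.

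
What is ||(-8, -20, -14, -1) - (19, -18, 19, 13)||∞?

max(|x_i - y_i|) = max(|-8 - 19|, |-20 - (-18)|, |-14 - 19|, |-1 - 13|) = max(27, 2, 33, 14) = 33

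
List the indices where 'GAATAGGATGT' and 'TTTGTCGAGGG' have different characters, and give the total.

Differing positions: 1, 2, 3, 4, 5, 6, 9, 11. Hamming distance = 8.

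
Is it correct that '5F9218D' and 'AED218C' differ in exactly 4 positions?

Differing positions: 1, 2, 3, 7. Hamming distance = 4, so the claim is true.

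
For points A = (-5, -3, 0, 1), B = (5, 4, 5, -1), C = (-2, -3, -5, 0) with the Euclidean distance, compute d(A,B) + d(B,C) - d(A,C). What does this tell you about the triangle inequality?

d(A,B) = √(10² + 7² + 5² + 2²) = √178 ≈ 13.3417, d(B,C) = √(7² + 7² + 10² + 1²) = √199 ≈ 14.1067, d(A,C) = √(3² + 0² + 5² + 1²) = √35 ≈ 5.9161.
d(A,B) + d(B,C) - d(A,C) = 13.3417 + 14.1067 - 5.9161 = 27.4484 - 5.9161 = 21.5323 (to 4 decimal places). This is ≥ 0, so the triangle inequality holds for these points.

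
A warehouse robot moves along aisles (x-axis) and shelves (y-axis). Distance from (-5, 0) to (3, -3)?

Σ|x_i - y_i| = |-5 - 3| + |0 - (-3)| = 8 + 3 = 11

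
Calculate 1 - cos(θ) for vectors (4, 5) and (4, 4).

With u = (4, 5), v = (4, 4):
u·v = 4·4 + 5·4 = 16 + 20 = 36.
|u| = √(4² + 5²) = √41, |v| = √(4² + 4²) = √32, so |u||v| = √(41·32) = √1312.
cos θ = (u·v)/(|u||v|) = 36/√1312 ≈ 0.9939
Cosine distance = 1 - cos θ ≈ 1 - 0.9939 = 0.0061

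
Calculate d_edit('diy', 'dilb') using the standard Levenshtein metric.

Let D[i][j] be the edit distance between the first i characters of 'diy' and the first j characters of 'dilb', with D[i][0] = i, D[0][j] = j, and D[i][j] = D[i-1][j-1] if the characters match, else 1 + min(D[i-1][j], D[i][j-1], D[i-1][j-1]). Filling the table (rows: prefixes of 'diy', columns: prefixes of 'dilb'):
     ε  d  i  l  b
  ε  0  1  2  3  4
  d  1  0  1  2  3
  i  2  1  0  1  2
  y  3  2  1  1  2
The bottom-right entry gives D[3][4] = 2, so no sequence of fewer than 2 edits works. Backtracking through the table gives one optimal edit sequence (2 edits):
  diy → dily (ins l @3)
  dily → dilb (sub y→b @4)
Edit distance = 2.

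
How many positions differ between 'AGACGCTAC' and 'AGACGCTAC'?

Differing positions: none. Hamming distance = 0.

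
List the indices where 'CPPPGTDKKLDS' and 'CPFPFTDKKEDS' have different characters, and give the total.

Differing positions: 3, 5, 10. Hamming distance = 3.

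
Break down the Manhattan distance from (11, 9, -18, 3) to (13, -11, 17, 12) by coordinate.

Σ|x_i - y_i| = |11 - 13| + |9 - (-11)| + |-18 - 17| + |3 - 12| = 2 + 20 + 35 + 9 = 66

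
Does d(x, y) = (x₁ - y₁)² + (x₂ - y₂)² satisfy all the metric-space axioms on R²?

No. The squared Euclidean distance fails the triangle inequality. Counterexample: x = (0, 0), y = (5, 2), z = (10, 4). d(x,z) = 10² + 4² = 116, but d(x,y) + d(y,z) = (5² + 2²) + (5² + 2²) = 29 + 29 = 58. Since 116 > 58, the triangle inequality is violated. (Note: √d, the ordinary Euclidean distance, IS a metric.)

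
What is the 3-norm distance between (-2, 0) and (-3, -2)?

(Σ|x_i - y_i|^3)^(1/3) = (|-2 - (-3)|^3 + |0 - (-2)|^3)^(1/3)
= (1^3 + 2^3)^(1/3) = (1 + 8)^(1/3) = (9)^(1/3) ≈ 2.0801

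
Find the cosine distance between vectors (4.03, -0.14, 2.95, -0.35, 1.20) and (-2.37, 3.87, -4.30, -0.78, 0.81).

With u = (4.03, -0.14, 2.95, -0.35, 1.20), v = (-2.37, 3.87, -4.30, -0.78, 0.81):
u·v = 4.03·(-2.37) + (-0.14)·3.87 + 2.95·(-4.3) + (-0.35)·(-0.78) + 1.2·0.81 = (-9.5511) + (-0.5418) + (-12.685) + 0.273 + 0.972 = -21.5329.
|u| = √(4.03² + (-0.14)² + 2.95² + (-0.35)² + 1.2²) = √(16.2409 + 0.0196 + 8.7025 + 0.1225 + 1.44) = √26.5255, |v| = √((-2.37)² + 3.87² + (-4.3)² + (-0.78)² + 0.81²) = √(5.6169 + 14.9769 + 18.49 + 0.6084 + 0.6561) = √40.3483.
cos θ = (u·v)/(|u||v|) = -21.5329/(√26.5255·√40.3483) ≈ -0.6582
Cosine distance = 1 - cos θ ≈ 1 - (-0.6582) = 1.6582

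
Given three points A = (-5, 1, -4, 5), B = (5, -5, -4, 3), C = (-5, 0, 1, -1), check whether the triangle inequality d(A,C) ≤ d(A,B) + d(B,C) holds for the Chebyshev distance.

d(A,B) = max(10, 6, 0, 2) = 10, d(B,C) = max(10, 5, 5, 4) = 10, d(A,C) = max(0, 1, 5, 6) = 6.
d(A,C) = 6 ≤ 10 + 10 = 20. Triangle inequality is satisfied.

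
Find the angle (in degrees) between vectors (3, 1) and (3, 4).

With u = (3, 1), v = (3, 4):
u·v = 3·3 + 1·4 = 9 + 4 = 13.
|u| = √(3² + 1²) = √10, |v| = √(3² + 4²) = √25, so |u||v| = √(10·25) = √250.
cos θ = (u·v)/(|u||v|) = 13/√250 ≈ 0.822192
θ = arccos(0.822192) ≈ 34.7°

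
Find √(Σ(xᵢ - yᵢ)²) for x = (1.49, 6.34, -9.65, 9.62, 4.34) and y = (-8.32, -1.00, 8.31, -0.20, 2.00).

√(Σ(x_i - y_i)²) = √((1.49 - (-8.32))² + (6.34 - (-1))² + (-9.65 - 8.31)² + (9.62 - (-0.2))² + (4.34 - 2)²)
= √(9.81² + 7.34² + (-17.96)² + 9.82² + 2.34²) = √(96.2361 + 53.8756 + 322.5616 + 96.4324 + 5.4756) = √574.5813 ≈ 23.9704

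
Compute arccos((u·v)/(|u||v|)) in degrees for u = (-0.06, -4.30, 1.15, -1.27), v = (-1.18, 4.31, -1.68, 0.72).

With u = (-0.06, -4.30, 1.15, -1.27), v = (-1.18, 4.31, -1.68, 0.72):
u·v = (-0.06)·(-1.18) + (-4.3)·4.31 + 1.15·(-1.68) + (-1.27)·0.72 = 0.0708 + (-18.533) + (-1.932) + (-0.9144) = -21.3086.
|u| = √((-0.06)² + (-4.3)² + 1.15² + (-1.27)²) = √(0.0036 + 18.49 + 1.3225 + 1.6129) = √21.429, |v| = √((-1.18)² + 4.31² + (-1.68)² + 0.72²) = √(1.3924 + 18.5761 + 2.8224 + 0.5184) = √23.3093.
cos θ = (u·v)/(|u||v|) = -21.3086/(√21.429·√23.3093) ≈ -0.953431
θ = arccos(-0.953431) ≈ 162.45°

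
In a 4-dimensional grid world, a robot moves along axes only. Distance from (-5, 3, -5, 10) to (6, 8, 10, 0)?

Σ|x_i - y_i| = |-5 - 6| + |3 - 8| + |-5 - 10| + |10 - 0| = 11 + 5 + 15 + 10 = 41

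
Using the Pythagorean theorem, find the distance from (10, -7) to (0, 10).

√(Σ(x_i - y_i)²) = √((10 - 0)² + (-7 - 10)²)
= √(10² + (-17)²) = √(100 + 289) = √389 ≈ 19.7231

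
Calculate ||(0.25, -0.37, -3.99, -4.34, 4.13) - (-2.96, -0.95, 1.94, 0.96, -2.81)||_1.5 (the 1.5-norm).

(Σ|x_i - y_i|^1.5)^(1/1.5) = (|0.25 - (-2.96)|^1.5 + |-0.37 - (-0.95)|^1.5 + |-3.99 - 1.94|^1.5 + |-4.34 - 0.96|^1.5 + |4.13 - (-2.81)|^1.5)^(1/1.5)
= (3.21^1.5 + 0.58^1.5 + 5.93^1.5 + 5.3^1.5 + 6.94^1.5)^(1/1.5) ≈ (5.7512 + 0.4417 + 14.4405 + 12.2015 + 18.2827)^(1/1.5) = (51.1176)^(1/1.5) ≈ 13.7736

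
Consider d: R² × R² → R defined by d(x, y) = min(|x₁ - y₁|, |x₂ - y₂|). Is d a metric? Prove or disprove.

No. d fails identity of indiscernibles: take x = (5, 0) and y = (5, 8). Then d(x,y) = min(|5 - 5|, |0 - 8|) = min(0, 8) = 0, yet x ≠ y.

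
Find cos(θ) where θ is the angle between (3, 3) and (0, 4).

With u = (3, 3), v = (0, 4):
u·v = 3·0 + 3·4 = 0 + 12 = 12.
|u| = √(3² + 3²) = √18, |v| = √(0² + 4²) = √16, so |u||v| = √(18·16) = √288.
cos θ = (u·v)/(|u||v|) = 12/√288 ≈ 0.7071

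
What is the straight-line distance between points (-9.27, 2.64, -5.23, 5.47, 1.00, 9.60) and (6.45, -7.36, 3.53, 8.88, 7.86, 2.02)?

√(Σ(x_i - y_i)²) = √((-9.27 - 6.45)² + (2.64 - (-7.36))² + (-5.23 - 3.53)² + (5.47 - 8.88)² + (1 - 7.86)² + (9.6 - 2.02)²)
= √((-15.72)² + 10² + (-8.76)² + (-3.41)² + (-6.86)² + 7.58²) = √(247.1184 + 100 + 76.7376 + 11.6281 + 47.0596 + 57.4564) = √540.0001 ≈ 23.2379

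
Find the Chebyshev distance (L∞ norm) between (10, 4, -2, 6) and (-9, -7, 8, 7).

max(|x_i - y_i|) = max(|10 - (-9)|, |4 - (-7)|, |-2 - 8|, |6 - 7|) = max(19, 11, 10, 1) = 19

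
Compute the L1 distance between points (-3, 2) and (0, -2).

Σ|x_i - y_i| = |-3 - 0| + |2 - (-2)| = 3 + 4 = 7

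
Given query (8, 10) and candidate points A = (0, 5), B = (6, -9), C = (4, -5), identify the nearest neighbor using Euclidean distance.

Distances: d(A) ≈ 9.434, d(B) ≈ 19.105, d(C) ≈ 15.5242. Nearest: A = (0, 5) with distance 9.434.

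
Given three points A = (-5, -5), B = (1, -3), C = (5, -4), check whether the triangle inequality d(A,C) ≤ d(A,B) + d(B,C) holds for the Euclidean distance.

d(A,B) = √(6² + 2²) = √40 ≈ 6.3246, d(B,C) = √(4² + 1²) = √17 ≈ 4.1231, d(A,C) = √(10² + 1²) = √101 ≈ 10.0499.
d(A,C) ≈ 10.0499 ≤ 6.3246 + 4.1231 = 10.4477. Triangle inequality is satisfied.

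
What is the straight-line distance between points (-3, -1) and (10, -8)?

√(Σ(x_i - y_i)²) = √((-3 - 10)² + (-1 - (-8))²)
= √((-13)² + 7²) = √(169 + 49) = √218 ≈ 14.7648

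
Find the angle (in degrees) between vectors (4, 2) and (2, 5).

With u = (4, 2), v = (2, 5):
u·v = 4·2 + 2·5 = 8 + 10 = 18.
|u| = √(4² + 2²) = √20, |v| = √(2² + 5²) = √29, so |u||v| = √(20·29) = √580.
cos θ = (u·v)/(|u||v|) = 18/√580 ≈ 0.747409
θ = arccos(0.747409) ≈ 41.63°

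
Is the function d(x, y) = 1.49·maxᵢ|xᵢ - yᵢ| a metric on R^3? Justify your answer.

Yes. The L∞ (Chebyshev) norm induces a metric on R^3, and multiplying a metric by a positive constant 1.49 > 0 preserves all four axioms: non-negativity (1.49·||x-y|| ≥ 0), identity (1.49·||x-y|| = 0 ⟺ ||x-y|| = 0 ⟺ x = y), symmetry (||x-y|| = ||y-x||), and the triangle inequality (1.49·||x-z|| ≤ 1.49·||x-y|| + 1.49·||y-z||). So d is a metric.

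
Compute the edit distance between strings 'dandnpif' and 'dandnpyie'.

Let D[i][j] be the edit distance between the first i characters of 'dandnpif' and the first j characters of 'dandnpyie', with D[i][0] = i, D[0][j] = j, and D[i][j] = D[i-1][j-1] if the characters match, else 1 + min(D[i-1][j], D[i][j-1], D[i-1][j-1]). Filling the table (rows: prefixes of 'dandnpif', columns: prefixes of 'dandnpyie'):
     ε  d  a  n  d  n  p  y  i  e
  ε  0  1  2  3  4  5  6  7  8  9
  d  1  0  1  2  3  4  5  6  7  8
  a  2  1  0  1  2  3  4  5  6  7
  n  3  2  1  0  1  2  3  4  5  6
  d  4  3  2  1  0  1  2  3  4  5
  n  5  4  3  2  1  0  1  2  3  4
  p  6  5  4  3  2  1  0  1  2  3
  i  7  6  5  4  3  2  1  1  1  2
  f  8  7  6  5  4  3  2  2  2  2
The bottom-right entry gives D[8][9] = 2, so no sequence of fewer than 2 edits works. Backtracking through the table gives one optimal edit sequence (2 edits):
  dandnpif → dandnpyif (ins y @7)
  dandnpyif → dandnpyie (sub f→e @9)
Edit distance = 2.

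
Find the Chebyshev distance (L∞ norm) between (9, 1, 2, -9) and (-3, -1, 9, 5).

max(|x_i - y_i|) = max(|9 - (-3)|, |1 - (-1)|, |2 - 9|, |-9 - 5|) = max(12, 2, 7, 14) = 14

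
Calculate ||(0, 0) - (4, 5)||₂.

√(Σ(x_i - y_i)²) = √((0 - 4)² + (0 - 5)²)
= √((-4)² + (-5)²) = √(16 + 25) = √41 ≈ 6.4031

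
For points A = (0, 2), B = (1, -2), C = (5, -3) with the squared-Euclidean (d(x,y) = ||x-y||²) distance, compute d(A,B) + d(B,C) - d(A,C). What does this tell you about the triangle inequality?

d(A,B) = 1² + 4² = 17, d(B,C) = 4² + 1² = 17, d(A,C) = 5² + 5² = 50.
d(A,B) + d(B,C) - d(A,C) = 17 + 17 - 50 = 34 - 50 = -16. This is < 0, so the triangle inequality FAILS for these points (squared-Euclidean is not a metric).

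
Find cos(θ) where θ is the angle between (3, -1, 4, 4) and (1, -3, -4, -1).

With u = (3, -1, 4, 4), v = (1, -3, -4, -1):
u·v = 3·1 + (-1)·(-3) + 4·(-4) + 4·(-1) = 3 + 3 + (-16) + (-4) = -14.
|u| = √(3² + (-1)² + 4² + 4²) = √42, |v| = √(1² + (-3)² + (-4)² + (-1)²) = √27, so |u||v| = √(42·27) = √1134.
cos θ = (u·v)/(|u||v|) = -14/√1134 ≈ -0.4157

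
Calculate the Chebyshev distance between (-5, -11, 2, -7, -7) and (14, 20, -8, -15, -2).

max(|x_i - y_i|) = max(|-5 - 14|, |-11 - 20|, |2 - (-8)|, |-7 - (-15)|, |-7 - (-2)|) = max(19, 31, 10, 8, 5) = 31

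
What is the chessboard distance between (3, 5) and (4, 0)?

max(|x_i - y_i|) = max(|3 - 4|, |5 - 0|) = max(1, 5) = 5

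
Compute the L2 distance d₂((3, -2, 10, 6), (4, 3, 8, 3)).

√(Σ(x_i - y_i)²) = √((3 - 4)² + (-2 - 3)² + (10 - 8)² + (6 - 3)²)
= √((-1)² + (-5)² + 2² + 3²) = √(1 + 25 + 4 + 9) = √39 ≈ 6.245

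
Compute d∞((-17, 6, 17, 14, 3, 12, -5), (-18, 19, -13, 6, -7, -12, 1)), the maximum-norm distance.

max(|x_i - y_i|) = max(|-17 - (-18)|, |6 - 19|, |17 - (-13)|, |14 - 6|, |3 - (-7)|, |12 - (-12)|, |-5 - 1|) = max(1, 13, 30, 8, 10, 24, 6) = 30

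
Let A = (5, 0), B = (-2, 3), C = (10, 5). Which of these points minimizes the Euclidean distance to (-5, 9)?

Distances: d(A) ≈ 13.4536, d(B) ≈ 6.7082, d(C) ≈ 15.5242. Nearest: B = (-2, 3) with distance 6.7082.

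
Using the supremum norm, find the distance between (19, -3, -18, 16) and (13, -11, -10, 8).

max(|x_i - y_i|) = max(|19 - 13|, |-3 - (-11)|, |-18 - (-10)|, |16 - 8|) = max(6, 8, 8, 8) = 8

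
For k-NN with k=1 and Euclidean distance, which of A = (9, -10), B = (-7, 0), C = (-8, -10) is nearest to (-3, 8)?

Distances: d(A) ≈ 21.6333, d(B) ≈ 8.9443, d(C) ≈ 18.6815. Nearest: B = (-7, 0) with distance 8.9443.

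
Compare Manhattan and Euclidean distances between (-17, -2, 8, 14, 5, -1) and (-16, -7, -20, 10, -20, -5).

L1 = |-17 - (-16)| + |-2 - (-7)| + |8 - (-20)| + |14 - 10| + |5 - (-20)| + |-1 - (-5)| = 1 + 5 + 28 + 4 + 25 + 4 = 67
L2 = √(1² + 5² + 28² + 4² + 25² + 4²) = √1467 ≈ 38.3014
L1 ≥ L2 always (equality iff movement is along one axis); L1 > L2 here.
Ratio L1/L2 = 67/√1467 ≈ 1.7493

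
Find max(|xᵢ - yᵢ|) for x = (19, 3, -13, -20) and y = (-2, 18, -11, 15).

max(|x_i - y_i|) = max(|19 - (-2)|, |3 - 18|, |-13 - (-11)|, |-20 - 15|) = max(21, 15, 2, 35) = 35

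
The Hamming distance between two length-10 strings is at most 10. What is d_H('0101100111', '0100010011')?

Differing positions: 4, 5, 6, 8. Hamming distance = 4. The maximum possible Hamming distance for length-10 strings is 10, so d_H/10 = 4/10 = 0.4.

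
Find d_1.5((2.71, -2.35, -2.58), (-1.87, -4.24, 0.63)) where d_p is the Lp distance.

(Σ|x_i - y_i|^1.5)^(1/1.5) = (|2.71 - (-1.87)|^1.5 + |-2.35 - (-4.24)|^1.5 + |-2.58 - 0.63|^1.5)^(1/1.5)
= (4.58^1.5 + 1.89^1.5 + 3.21^1.5)^(1/1.5) ≈ (9.8016 + 2.5983 + 5.7512)^(1/1.5) = (18.1511)^(1/1.5) ≈ 6.9067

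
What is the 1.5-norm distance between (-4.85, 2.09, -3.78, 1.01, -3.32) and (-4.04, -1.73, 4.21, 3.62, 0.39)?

(Σ|x_i - y_i|^1.5)^(1/1.5) = (|-4.85 - (-4.04)|^1.5 + |2.09 - (-1.73)|^1.5 + |-3.78 - 4.21|^1.5 + |1.01 - 3.62|^1.5 + |-3.32 - 0.39|^1.5)^(1/1.5)
= (0.81^1.5 + 3.82^1.5 + 7.99^1.5 + 2.61^1.5 + 3.71^1.5)^(1/1.5) ≈ (0.729 + 7.4661 + 22.585 + 4.2166 + 7.146)^(1/1.5) = (42.1427)^(1/1.5) ≈ 12.1101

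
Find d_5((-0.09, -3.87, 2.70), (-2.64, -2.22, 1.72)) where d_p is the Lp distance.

(Σ|x_i - y_i|^5)^(1/5) = (|-0.09 - (-2.64)|^5 + |-3.87 - (-2.22)|^5 + |2.7 - 1.72|^5)^(1/5)
= (2.55^5 + 1.65^5 + 0.98^5)^(1/5) ≈ (107.8204 + 12.2298 + 0.9039)^(1/5) = (120.9541)^(1/5) ≈ 2.6093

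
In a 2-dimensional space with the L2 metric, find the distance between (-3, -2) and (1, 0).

(Σ|x_i - y_i|^2)^(1/2) = (|-3 - 1|^2 + |-2 - 0|^2)^(1/2)
= (4^2 + 2^2)^(1/2) = (16 + 4)^(1/2) = (20)^(1/2) ≈ 4.4721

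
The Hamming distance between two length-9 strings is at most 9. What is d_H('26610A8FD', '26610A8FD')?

Differing positions: none. Hamming distance = 0. The maximum possible Hamming distance for length-9 strings is 9, so d_H/9 = 0/9 = 0.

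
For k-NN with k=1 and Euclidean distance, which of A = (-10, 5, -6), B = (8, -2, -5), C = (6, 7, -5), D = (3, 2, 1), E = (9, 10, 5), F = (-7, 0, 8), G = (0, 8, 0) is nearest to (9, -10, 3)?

Distances: d(A) ≈ 25.8263, d(B) ≈ 11.3578, d(C) ≈ 19.0263, d(D) ≈ 13.5647, d(E) ≈ 20.0998, d(F) ≈ 19.5192, d(G) ≈ 20.347. Nearest: B = (8, -2, -5) with distance 11.3578.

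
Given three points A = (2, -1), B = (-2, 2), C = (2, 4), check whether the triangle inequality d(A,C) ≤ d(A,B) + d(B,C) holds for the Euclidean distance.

d(A,B) = √(4² + 3²) = √25 = 5, d(B,C) = √(4² + 2²) = √20 ≈ 4.4721, d(A,C) = √(0² + 5²) = √25 = 5.
d(A,C) = 5 ≤ 5 + 4.4721 = 9.4721. Triangle inequality is satisfied.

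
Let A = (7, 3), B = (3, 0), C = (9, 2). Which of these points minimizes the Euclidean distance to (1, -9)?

Distances: d(A) ≈ 13.4164, d(B) ≈ 9.2195, d(C) ≈ 13.6015. Nearest: B = (3, 0) with distance 9.2195.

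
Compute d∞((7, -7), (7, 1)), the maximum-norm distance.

max(|x_i - y_i|) = max(|7 - 7|, |-7 - 1|) = max(0, 8) = 8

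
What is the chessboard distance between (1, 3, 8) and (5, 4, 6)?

max(|x_i - y_i|) = max(|1 - 5|, |3 - 4|, |8 - 6|) = max(4, 1, 2) = 4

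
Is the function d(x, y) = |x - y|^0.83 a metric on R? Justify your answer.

Yes. With 0 < p = 0.83 ≤ 1, d(x,y) = |x-y|^0.83 is a metric on R. Non-negativity and symmetry are immediate; |x-y|^0.83 = 0 ⟺ |x-y| = 0 ⟺ x = y. For the triangle inequality, the function t ↦ t^0.83 is subadditive on [0,∞) when p ≤ 1, so |x-z|^0.83 ≤ (|x-y| + |y-z|)^0.83 ≤ |x-y|^0.83 + |y-z|^0.83.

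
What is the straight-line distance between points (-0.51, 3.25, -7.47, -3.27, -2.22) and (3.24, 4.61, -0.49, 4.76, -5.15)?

√(Σ(x_i - y_i)²) = √((-0.51 - 3.24)² + (3.25 - 4.61)² + (-7.47 - (-0.49))² + (-3.27 - 4.76)² + (-2.22 - (-5.15))²)
= √((-3.75)² + (-1.36)² + (-6.98)² + (-8.03)² + 2.93²) = √(14.0625 + 1.8496 + 48.7204 + 64.4809 + 8.5849) = √137.6983 ≈ 11.7345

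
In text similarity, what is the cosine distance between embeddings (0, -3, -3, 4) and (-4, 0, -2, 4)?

With u = (0, -3, -3, 4), v = (-4, 0, -2, 4):
u·v = 0·(-4) + (-3)·0 + (-3)·(-2) + 4·4 = 0 + 0 + 6 + 16 = 22.
|u| = √(0² + (-3)² + (-3)² + 4²) = √34, |v| = √((-4)² + 0² + (-2)² + 4²) = √36, so |u||v| = √(34·36) = √1224.
cos θ = (u·v)/(|u||v|) = 22/√1224 ≈ 0.6288
Cosine distance = 1 - cos θ ≈ 1 - 0.6288 = 0.3712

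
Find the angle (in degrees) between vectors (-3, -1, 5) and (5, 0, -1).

With u = (-3, -1, 5), v = (5, 0, -1):
u·v = (-3)·5 + (-1)·0 + 5·(-1) = (-15) + 0 + (-5) = -20.
|u| = √((-3)² + (-1)² + 5²) = √35, |v| = √(5² + 0² + (-1)²) = √26, so |u||v| = √(35·26) = √910.
cos θ = (u·v)/(|u||v|) = -20/√910 ≈ -0.662994
θ = arccos(-0.662994) ≈ 131.53°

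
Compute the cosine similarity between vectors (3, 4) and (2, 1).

With u = (3, 4), v = (2, 1):
u·v = 3·2 + 4·1 = 6 + 4 = 10.
|u| = √(3² + 4²) = √25, |v| = √(2² + 1²) = √5, so |u||v| = √(25·5) = √125.
cos θ = (u·v)/(|u||v|) = 10/√125 ≈ 0.8944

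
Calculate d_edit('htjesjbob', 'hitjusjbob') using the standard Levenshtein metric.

Let D[i][j] be the edit distance between the first i characters of 'htjesjbob' and the first j characters of 'hitjusjbob', with D[i][0] = i, D[0][j] = j, and D[i][j] = D[i-1][j-1] if the characters match, else 1 + min(D[i-1][j], D[i][j-1], D[i-1][j-1]). Filling the table (rows: prefixes of 'htjesjbob', columns: prefixes of 'hitjusjbob'):
     ε  h  i  t  j  u  s  j  b  o  b
  ε  0  1  2  3  4  5  6  7  8  9 10
  h  1  0  1  2  3  4  5  6  7  8  9
  t  2  1  1  1  2  3  4  5  6  7  8
  j  3  2  2  2  1  2  3  4  5  6  7
  e  4  3  3  3  2  2  3  4  5  6  7
  s  5  4  4  4  3  3  2  3  4  5  6
  j  6  5  5  5  4  4  3  2  3  4  5
  b  7  6  6  6  5  5  4  3  2  3  4
  o  8  7  7  7  6  6  5  4  3  2  3
  b  9  8  8  8  7  7  6  5  4  3  2
The bottom-right entry gives D[9][10] = 2, so no sequence of fewer than 2 edits works. Backtracking through the table gives one optimal edit sequence (2 edits):
  htjesjbob → hitjesjbob (ins i @2)
  hitjesjbob → hitjusjbob (sub e→u @5)
Edit distance = 2.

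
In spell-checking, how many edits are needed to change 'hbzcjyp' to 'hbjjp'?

Let D[i][j] be the edit distance between the first i characters of 'hbzcjyp' and the first j characters of 'hbjjp', with D[i][0] = i, D[0][j] = j, and D[i][j] = D[i-1][j-1] if the characters match, else 1 + min(D[i-1][j], D[i][j-1], D[i-1][j-1]). Filling the table (rows: prefixes of 'hbzcjyp', columns: prefixes of 'hbjjp'):
     ε  h  b  j  j  p
  ε  0  1  2  3  4  5
  h  1  0  1  2  3  4
  b  2  1  0  1  2  3
  z  3  2  1  1  2  3
  c  4  3  2  2  2  3
  j  5  4  3  2  2  3
  y  6  5  4  3  3  3
  p  7  6  5  4  4  3
The bottom-right entry gives D[7][5] = 3, so no sequence of fewer than 3 edits works. Backtracking through the table gives one optimal edit sequence (3 edits):
  hbzcjyp → hbcjyp (del z @3)
  hbcjyp → hbjyp (del c @3)
  hbjyp → hbjjp (sub y→j @4)
Edit distance = 3.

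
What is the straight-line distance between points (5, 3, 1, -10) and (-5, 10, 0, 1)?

√(Σ(x_i - y_i)²) = √((5 - (-5))² + (3 - 10)² + (1 - 0)² + (-10 - 1)²)
= √(10² + (-7)² + 1² + (-11)²) = √(100 + 49 + 1 + 121) = √271 ≈ 16.4621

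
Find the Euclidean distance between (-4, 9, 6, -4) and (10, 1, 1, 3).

√(Σ(x_i - y_i)²) = √((-4 - 10)² + (9 - 1)² + (6 - 1)² + (-4 - 3)²)
= √((-14)² + 8² + 5² + (-7)²) = √(196 + 64 + 25 + 49) = √334 ≈ 18.2757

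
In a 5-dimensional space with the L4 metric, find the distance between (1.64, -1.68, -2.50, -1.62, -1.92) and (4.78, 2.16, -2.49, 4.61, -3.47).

(Σ|x_i - y_i|^4)^(1/4) = (|1.64 - 4.78|^4 + |-1.68 - 2.16|^4 + |-2.5 - (-2.49)|^4 + |-1.62 - 4.61|^4 + |-1.92 - (-3.47)|^4)^(1/4)
= (3.14^4 + 3.84^4 + 0.01^4 + 6.23^4 + 1.55^4)^(1/4) ≈ (97.2117 + 217.4327 + 0 + 1506.4412 + 5.772)^(1/4) = (1826.8576)^(1/4) ≈ 6.5377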